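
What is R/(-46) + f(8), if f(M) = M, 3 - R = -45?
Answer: 160/23 ≈ 6.9565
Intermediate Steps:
R = 48 (R = 3 - 1*(-45) = 3 + 45 = 48)
R/(-46) + f(8) = 48/(-46) + 8 = -1/46*48 + 8 = -24/23 + 8 = 160/23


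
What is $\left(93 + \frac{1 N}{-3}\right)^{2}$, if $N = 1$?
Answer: $\frac{77284}{9} \approx 8587.1$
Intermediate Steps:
$\left(93 + \frac{1 N}{-3}\right)^{2} = \left(93 + \frac{1 \cdot 1}{-3}\right)^{2} = \left(93 + 1 \left(- \frac{1}{3}\right)\right)^{2} = \left(93 - \frac{1}{3}\right)^{2} = \left(\frac{278}{3}\right)^{2} = \frac{77284}{9}$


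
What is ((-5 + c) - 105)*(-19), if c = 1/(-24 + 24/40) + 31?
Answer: 175712/117 ≈ 1501.8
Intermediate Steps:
c = 3622/117 (c = 1/(-24 + 24*(1/40)) + 31 = 1/(-24 + ⅗) + 31 = 1/(-117/5) + 31 = -5/117 + 31 = 3622/117 ≈ 30.957)
((-5 + c) - 105)*(-19) = ((-5 + 3622/117) - 105)*(-19) = (3037/117 - 105)*(-19) = -9248/117*(-19) = 175712/117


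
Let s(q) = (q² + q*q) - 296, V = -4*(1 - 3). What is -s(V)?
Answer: 168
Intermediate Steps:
V = 8 (V = -4*(-2) = 8)
s(q) = -296 + 2*q² (s(q) = (q² + q²) - 296 = 2*q² - 296 = -296 + 2*q²)
-s(V) = -(-296 + 2*8²) = -(-296 + 2*64) = -(-296 + 128) = -1*(-168) = 168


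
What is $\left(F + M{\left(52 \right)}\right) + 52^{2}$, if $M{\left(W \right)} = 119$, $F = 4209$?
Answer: $7032$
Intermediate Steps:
$\left(F + M{\left(52 \right)}\right) + 52^{2} = \left(4209 + 119\right) + 52^{2} = 4328 + 2704 = 7032$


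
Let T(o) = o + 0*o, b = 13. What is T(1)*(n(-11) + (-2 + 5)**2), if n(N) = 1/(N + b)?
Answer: 19/2 ≈ 9.5000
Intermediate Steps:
n(N) = 1/(13 + N) (n(N) = 1/(N + 13) = 1/(13 + N))
T(o) = o (T(o) = o + 0 = o)
T(1)*(n(-11) + (-2 + 5)**2) = 1*(1/(13 - 11) + (-2 + 5)**2) = 1*(1/2 + 3**2) = 1*(1/2 + 9) = 1*(19/2) = 19/2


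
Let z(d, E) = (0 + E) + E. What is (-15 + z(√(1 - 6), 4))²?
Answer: 49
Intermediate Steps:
z(d, E) = 2*E (z(d, E) = E + E = 2*E)
(-15 + z(√(1 - 6), 4))² = (-15 + 2*4)² = (-15 + 8)² = (-7)² = 49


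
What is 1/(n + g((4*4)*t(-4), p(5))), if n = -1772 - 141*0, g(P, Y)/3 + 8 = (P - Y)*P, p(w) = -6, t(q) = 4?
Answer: 1/11644 ≈ 8.5881e-5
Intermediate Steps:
g(P, Y) = -24 + 3*P*(P - Y) (g(P, Y) = -24 + 3*((P - Y)*P) = -24 + 3*(P*(P - Y)) = -24 + 3*P*(P - Y))
n = -1772 (n = -1772 - 1*0 = -1772 + 0 = -1772)
1/(n + g((4*4)*t(-4), p(5))) = 1/(-1772 + (-24 + 3*((4*4)*4)**2 - 3*(4*4)*4*(-6))) = 1/(-1772 + (-24 + 3*(16*4)**2 - 3*16*4*(-6))) = 1/(-1772 + (-24 + 3*64**2 - 3*64*(-6))) = 1/(-1772 + (-24 + 3*4096 + 1152)) = 1/(-1772 + (-24 + 12288 + 1152)) = 1/(-1772 + 13416) = 1/11644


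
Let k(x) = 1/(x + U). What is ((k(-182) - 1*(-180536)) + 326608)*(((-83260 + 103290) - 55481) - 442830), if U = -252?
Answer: -105269884849095/434 ≈ -2.4256e+11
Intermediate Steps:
k(x) = 1/(-252 + x) (k(x) = 1/(x - 252) = 1/(-252 + x))
((k(-182) - 1*(-180536)) + 326608)*(((-83260 + 103290) - 55481) - 442830) = ((1/(-252 - 182) - 1*(-180536)) + 326608)*(((-83260 + 103290) - 55481) - 442830) = ((1/(-434) + 180536) + 326608)*((20030 - 55481) - 442830) = ((-1/434 + 180536) + 326608)*(-35451 - 442830) = (78352623/434 + 326608)*(-478281) = (220100495/434)*(-478281) = -105269884849095/434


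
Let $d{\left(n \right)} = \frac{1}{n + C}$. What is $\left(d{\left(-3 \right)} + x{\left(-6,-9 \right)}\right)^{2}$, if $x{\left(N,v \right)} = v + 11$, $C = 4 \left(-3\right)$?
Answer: $\frac{841}{225} \approx 3.7378$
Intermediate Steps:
$C = -12$
$d{\left(n \right)} = \frac{1}{-12 + n}$ ($d{\left(n \right)} = \frac{1}{n - 12} = \frac{1}{-12 + n}$)
$x{\left(N,v \right)} = 11 + v$
$\left(d{\left(-3 \right)} + x{\left(-6,-9 \right)}\right)^{2} = \left(\frac{1}{-12 - 3} + \left(11 - 9\right)\right)^{2} = \left(\frac{1}{-15} + 2\right)^{2} = \left(- \frac{1}{15} + 2\right)^{2} = \left(\frac{29}{15}\right)^{2} = \frac{841}{225}$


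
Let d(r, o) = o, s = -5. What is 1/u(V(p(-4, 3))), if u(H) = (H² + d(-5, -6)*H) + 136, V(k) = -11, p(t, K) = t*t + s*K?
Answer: 1/323 ≈ 0.0030960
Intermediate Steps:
p(t, K) = t² - 5*K (p(t, K) = t*t - 5*K = t² - 5*K)
u(H) = 136 + H² - 6*H (u(H) = (H² - 6*H) + 136 = 136 + H² - 6*H)
1/u(V(p(-4, 3))) = 1/(136 + (-11)² - 6*(-11)) = 1/(136 + 121 + 66) = 1/323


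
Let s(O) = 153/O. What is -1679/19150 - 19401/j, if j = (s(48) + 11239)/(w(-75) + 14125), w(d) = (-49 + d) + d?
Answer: -3311317643861/137784250 ≈ -24033.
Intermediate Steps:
w(d) = -49 + 2*d
j = 179875/222816 (j = (153/48 + 11239)/((-49 + 2*(-75)) + 14125) = (153*(1/48) + 11239)/((-49 - 150) + 14125) = (51/16 + 11239)/(-199 + 14125) = (179875/16)/13926 = (179875/16)*(1/13926) = 179875/222816 ≈ 0.80728)
-1679/19150 - 19401/j = -1679/19150 - 19401/179875/222816 = -1679*1/19150 - 19401*222816/179875 = -1679/19150 - 4322853216/179875 = -3311317643861/137784250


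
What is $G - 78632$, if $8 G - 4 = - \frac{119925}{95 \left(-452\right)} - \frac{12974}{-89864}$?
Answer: $- \frac{30341868276557}{385876016} \approx -78631.0$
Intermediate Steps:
$G = \frac{334613555}{385876016}$ ($G = \frac{1}{2} + \frac{- \frac{119925}{95 \left(-452\right)} - \frac{12974}{-89864}}{8} = \frac{1}{2} + \frac{- \frac{119925}{-42940} - - \frac{6487}{44932}}{8} = \frac{1}{2} + \frac{\left(-119925\right) \left(- \frac{1}{42940}\right) + \frac{6487}{44932}}{8} = \frac{1}{2} + \frac{\frac{23985}{8588} + \frac{6487}{44932}}{8} = \frac{1}{2} + \frac{1}{8} \cdot \frac{141675547}{48234502} = \frac{1}{2} + \frac{141675547}{385876016} = \frac{334613555}{385876016} \approx 0.86715$)
$G - 78632 = \frac{334613555}{385876016} - 78632 = - \frac{30341868276557}{385876016}$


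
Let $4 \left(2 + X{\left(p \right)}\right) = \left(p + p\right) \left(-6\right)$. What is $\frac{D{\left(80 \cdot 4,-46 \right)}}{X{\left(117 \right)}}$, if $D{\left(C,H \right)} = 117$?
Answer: $- \frac{117}{353} \approx -0.33144$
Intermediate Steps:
$X{\left(p \right)} = -2 - 3 p$ ($X{\left(p \right)} = -2 + \frac{\left(p + p\right) \left(-6\right)}{4} = -2 + \frac{2 p \left(-6\right)}{4} = -2 + \frac{\left(-12\right) p}{4} = -2 - 3 p$)
$\frac{D{\left(80 \cdot 4,-46 \right)}}{X{\left(117 \right)}} = \frac{117}{-2 - 351} = \frac{117}{-353} = 117 \left(- \frac{1}{353}\right) = - \frac{117}{353}$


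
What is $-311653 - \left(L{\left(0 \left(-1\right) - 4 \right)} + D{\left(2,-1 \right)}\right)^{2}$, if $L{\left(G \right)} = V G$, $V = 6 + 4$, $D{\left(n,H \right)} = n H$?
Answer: $-313417$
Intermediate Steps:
$D{\left(n,H \right)} = H n$
$V = 10$
$L{\left(G \right)} = 10 G$
$-311653 - \left(L{\left(0 \left(-1\right) - 4 \right)} + D{\left(2,-1 \right)}\right)^{2} = -311653 - \left(10 \left(0 \left(-1\right) - 4\right) - 2\right)^{2} = -311653 - \left(10 \left(0 - 4\right) - 2\right)^{2} = -311653 - \left(10 \left(-4\right) - 2\right)^{2} = -311653 - \left(-40 - 2\right)^{2} = -311653 - \left(-42\right)^{2} = -311653 - 1764 = -313417$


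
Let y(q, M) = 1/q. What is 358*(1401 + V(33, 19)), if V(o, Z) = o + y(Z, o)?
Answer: 9754426/19 ≈ 5.1339e+5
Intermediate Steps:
V(o, Z) = o + 1/Z
358*(1401 + V(33, 19)) = 358*(1401 + (33 + 1/19)) = 358*(1401 + 628/19) = 358*(27247/19) = 9754426/19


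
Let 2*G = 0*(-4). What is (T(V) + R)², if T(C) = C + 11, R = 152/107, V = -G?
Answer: 1766241/11449 ≈ 154.27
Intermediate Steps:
G = 0 (G = (0*(-4))/2 = (½)*0 = 0)
V = 0 (V = -1*0 = 0)
R = 152/107 (R = 152*(1/107) = 152/107 ≈ 1.4206)
T(C) = 11 + C
(T(V) + R)² = ((11 + 0) + 152/107)² = (11 + 152/107)² = (1329/107)² = 1766241/11449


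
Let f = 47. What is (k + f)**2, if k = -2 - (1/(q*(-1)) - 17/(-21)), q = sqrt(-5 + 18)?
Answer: 11195833/5733 + 1856*sqrt(13)/273 ≈ 1977.4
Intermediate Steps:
q = sqrt(13) ≈ 3.6056
k = -59/21 + sqrt(13)/13 (k = -2 - (1/(sqrt(13)*(-1)) - 17/(-21)) = -2 - ((sqrt(13)/13)*(-1) - 17*(-1/21)) = -2 - (-sqrt(13)/13 + 17/21) = -2 - (17/21 - sqrt(13)/13) = -2 + (-17/21 + sqrt(13)/13) = -59/21 + sqrt(13)/13 ≈ -2.5322)
(k + f)**2 = ((-59/21 + sqrt(13)/13) + 47)**2 = (928/21 + sqrt(13)/13)**2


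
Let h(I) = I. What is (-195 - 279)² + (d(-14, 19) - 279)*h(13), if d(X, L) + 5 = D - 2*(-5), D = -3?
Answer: 221075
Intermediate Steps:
d(X, L) = 2 (d(X, L) = -5 + (-3 - 2*(-5)) = -5 + (-3 + 10) = -5 + 7 = 2)
(-195 - 279)² + (d(-14, 19) - 279)*h(13) = (-195 - 279)² + (2 - 279)*13 = (-474)² - 277*13 = 224676 - 3601 = 221075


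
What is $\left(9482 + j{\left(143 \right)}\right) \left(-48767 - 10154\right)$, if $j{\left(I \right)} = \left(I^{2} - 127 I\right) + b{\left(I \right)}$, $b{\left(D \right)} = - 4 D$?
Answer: $-659797358$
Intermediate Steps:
$j{\left(I \right)} = I^{2} - 131 I$ ($j{\left(I \right)} = \left(I^{2} - 127 I\right) - 4 I = I^{2} - 131 I$)
$\left(9482 + j{\left(143 \right)}\right) \left(-48767 - 10154\right) = \left(9482 + 143 \left(-131 + 143\right)\right) \left(-48767 - 10154\right) = \left(9482 + 143 \cdot 12\right) \left(-58921\right) = \left(9482 + 1716\right) \left(-58921\right) = 11198 \left(-58921\right) = -659797358$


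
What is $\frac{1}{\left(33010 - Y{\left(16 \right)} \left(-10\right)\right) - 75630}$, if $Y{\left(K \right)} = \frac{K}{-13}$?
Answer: $- \frac{13}{554220} \approx -2.3456 \cdot 10^{-5}$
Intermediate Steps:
$Y{\left(K \right)} = - \frac{K}{13}$ ($Y{\left(K \right)} = K \left(- \frac{1}{13}\right) = - \frac{K}{13}$)
$\frac{1}{\left(33010 - Y{\left(16 \right)} \left(-10\right)\right) - 75630} = \frac{1}{\left(33010 - \left(- \frac{1}{13}\right) 16 \left(-10\right)\right) - 75630} = \frac{1}{\left(33010 - \left(- \frac{16}{13}\right) \left(-10\right)\right) - 75630} = \frac{1}{\left(33010 - \frac{160}{13}\right) - 75630} = \frac{1}{\frac{428970}{13} - 75630} = \frac{1}{- \frac{554220}{13}} = - \frac{13}{554220}$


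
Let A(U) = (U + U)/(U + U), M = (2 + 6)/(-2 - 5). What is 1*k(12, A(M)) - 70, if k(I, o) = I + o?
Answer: -57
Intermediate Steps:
M = -8/7 (M = 8/(-7) = 8*(-1/7) = -8/7 ≈ -1.1429)
A(U) = 1 (A(U) = (2*U)/((2*U)) = (2*U)*(1/(2*U)) = 1)
1*k(12, A(M)) - 70 = 1*(12 + 1) - 70 = 1*13 - 70 = 13 - 70 = -57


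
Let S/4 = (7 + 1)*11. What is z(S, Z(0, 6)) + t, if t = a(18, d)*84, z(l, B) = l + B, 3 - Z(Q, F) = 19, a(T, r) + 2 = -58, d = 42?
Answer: -4704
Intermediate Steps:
a(T, r) = -60 (a(T, r) = -2 - 58 = -60)
S = 352 (S = 4*((7 + 1)*11) = 4*(8*11) = 4*88 = 352)
Z(Q, F) = -16 (Z(Q, F) = 3 - 1*19 = 3 - 19 = -16)
z(l, B) = B + l
t = -5040 (t = -60*84 = -5040)
z(S, Z(0, 6)) + t = (-16 + 352) - 5040 = 336 - 5040 = -4704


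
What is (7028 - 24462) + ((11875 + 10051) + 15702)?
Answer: 20194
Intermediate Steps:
(7028 - 24462) + ((11875 + 10051) + 15702) = -17434 + (21926 + 15702) = -17434 + 37628 = 20194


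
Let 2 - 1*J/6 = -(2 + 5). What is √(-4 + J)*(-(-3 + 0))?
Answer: 15*√2 ≈ 21.213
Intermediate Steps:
J = 54 (J = 12 - (-6)*(2 + 5) = 12 - (-6)*7 = 12 - 6*(-7) = 12 + 42 = 54)
√(-4 + J)*(-(-3 + 0)) = √(-4 + 54)*(-(-3 + 0)) = √50*(-1*(-3)) = (5*√2)*3 = 15*√2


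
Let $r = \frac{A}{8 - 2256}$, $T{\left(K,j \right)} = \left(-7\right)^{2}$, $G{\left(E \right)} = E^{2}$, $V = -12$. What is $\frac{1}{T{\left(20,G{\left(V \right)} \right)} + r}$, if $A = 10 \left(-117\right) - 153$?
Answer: $\frac{2248}{111475} \approx 0.020166$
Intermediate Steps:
$A = -1323$ ($A = -1170 - 153 = -1323$)
$T{\left(K,j \right)} = 49$
$r = \frac{1323}{2248}$ ($r = - \frac{1323}{8 - 2256} = - \frac{1323}{-2248} = \left(-1323\right) \left(- \frac{1}{2248}\right) = \frac{1323}{2248} \approx 0.58852$)
$\frac{1}{T{\left(20,G{\left(V \right)} \right)} + r} = \frac{1}{49 + \frac{1323}{2248}} = \frac{1}{\frac{111475}{2248}} = \frac{2248}{111475}$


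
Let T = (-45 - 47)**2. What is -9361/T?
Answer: -407/368 ≈ -1.1060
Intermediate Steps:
T = 8464 (T = (-92)**2 = 8464)
-9361/T = -9361/8464 = -9361*1/8464 = -407/368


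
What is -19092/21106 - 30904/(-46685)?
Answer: -119525098/492666805 ≈ -0.24261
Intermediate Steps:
-19092/21106 - 30904/(-46685) = -19092*1/21106 - 30904*(-1/46685) = -9546/10553 + 30904/46685 = -119525098/492666805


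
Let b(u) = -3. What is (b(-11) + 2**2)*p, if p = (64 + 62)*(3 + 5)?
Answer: 1008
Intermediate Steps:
p = 1008 (p = 126*8 = 1008)
(b(-11) + 2**2)*p = (-3 + 2**2)*1008 = (-3 + 4)*1008 = 1*1008 = 1008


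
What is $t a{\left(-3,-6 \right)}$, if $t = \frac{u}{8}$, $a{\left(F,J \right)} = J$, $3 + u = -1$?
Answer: $3$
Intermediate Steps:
$u = -4$ ($u = -3 - 1 = -4$)
$t = - \frac{1}{2}$ ($t = - \frac{4}{8} = \left(-4\right) \frac{1}{8} = - \frac{1}{2} \approx -0.5$)
$t a{\left(-3,-6 \right)} = \left(- \frac{1}{2}\right) \left(-6\right) = 3$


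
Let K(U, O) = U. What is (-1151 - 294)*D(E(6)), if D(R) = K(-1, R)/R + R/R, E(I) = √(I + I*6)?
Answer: -1445 + 1445*√42/42 ≈ -1222.0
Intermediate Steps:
E(I) = √7*√I (E(I) = √(I + 6*I) = √(7*I) = √7*√I)
D(R) = 1 - 1/R (D(R) = -1/R + R/R = -1/R + 1 = 1 - 1/R)
(-1151 - 294)*D(E(6)) = (-1151 - 294)*((-1 + √7*√6)/((√7*√6))) = -1445*(-1 + √42)/(√42) = -1445*√42/42*(-1 + √42) = -1445*√42*(-1 + √42)/42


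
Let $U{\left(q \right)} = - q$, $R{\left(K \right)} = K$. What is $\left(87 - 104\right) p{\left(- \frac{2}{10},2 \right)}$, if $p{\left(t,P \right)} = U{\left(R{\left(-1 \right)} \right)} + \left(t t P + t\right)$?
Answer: $- \frac{374}{25} \approx -14.96$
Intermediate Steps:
$p{\left(t,P \right)} = 1 + t + P t^{2}$ ($p{\left(t,P \right)} = \left(-1\right) \left(-1\right) + \left(t t P + t\right) = 1 + \left(t^{2} P + t\right) = 1 + \left(P t^{2} + t\right) = 1 + \left(t + P t^{2}\right) = 1 + t + P t^{2}$)
$\left(87 - 104\right) p{\left(- \frac{2}{10},2 \right)} = \left(87 - 104\right) \left(1 - \frac{2}{10} + 2 \left(- \frac{2}{10}\right)^{2}\right) = - 17 \left(1 - \frac{1}{5} + 2 \left(\left(-2\right) \frac{1}{10}\right)^{2}\right) = - 17 \left(1 - \frac{1}{5} + 2 \left(- \frac{1}{5}\right)^{2}\right) = - 17 \left(1 - \frac{1}{5} + 2 \cdot \frac{1}{25}\right) = - 17 \left(1 - \frac{1}{5} + \frac{2}{25}\right) = \left(-17\right) \frac{22}{25} = - \frac{374}{25}$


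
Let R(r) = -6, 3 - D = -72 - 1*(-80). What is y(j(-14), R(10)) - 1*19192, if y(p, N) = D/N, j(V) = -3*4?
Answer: -115147/6 ≈ -19191.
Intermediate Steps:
D = -5 (D = 3 - (-72 - 1*(-80)) = 3 - (-72 + 80) = 3 - 1*8 = 3 - 8 = -5)
j(V) = -12
y(p, N) = -5/N
y(j(-14), R(10)) - 1*19192 = -5/(-6) - 1*19192 = -5*(-⅙) - 19192 = ⅚ - 19192 = -115147/6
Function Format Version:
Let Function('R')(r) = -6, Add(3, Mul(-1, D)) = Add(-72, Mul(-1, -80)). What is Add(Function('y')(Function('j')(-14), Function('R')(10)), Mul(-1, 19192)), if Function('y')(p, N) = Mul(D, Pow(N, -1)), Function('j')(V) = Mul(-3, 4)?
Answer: Rational(-115147, 6) ≈ -19191.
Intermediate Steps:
D = -5 (D = Add(3, Mul(-1, Add(-72, Mul(-1, -80)))) = Add(3, Mul(-1, Add(-72, 80))) = Add(3, Mul(-1, 8)) = Add(3, -8) = -5)
Function('j')(V) = -12
Function('y')(p, N) = Mul(-5, Pow(N, -1))
Add(Function('y')(Function('j')(-14), Function('R')(10)), Mul(-1, 19192)) = Add(Mul(-5, Pow(-6, -1)), Mul(-1, 19192)) = Add(Mul(-5, Rational(-1, 6)), -19192) = Add(Rational(5, 6), -19192) = Rational(-115147, 6)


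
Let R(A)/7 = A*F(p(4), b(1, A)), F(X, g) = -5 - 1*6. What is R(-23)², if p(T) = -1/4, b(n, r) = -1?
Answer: 3136441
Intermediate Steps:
p(T) = -¼ (p(T) = -1*¼ = -¼)
F(X, g) = -11 (F(X, g) = -5 - 6 = -11)
R(A) = -77*A (R(A) = 7*(A*(-11)) = 7*(-11*A) = -77*A)
R(-23)² = (-77*(-23))² = 1771² = 3136441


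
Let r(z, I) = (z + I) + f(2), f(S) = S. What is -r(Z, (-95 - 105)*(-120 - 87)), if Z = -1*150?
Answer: -41252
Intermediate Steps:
Z = -150
r(z, I) = 2 + I + z (r(z, I) = (z + I) + 2 = (I + z) + 2 = 2 + I + z)
-r(Z, (-95 - 105)*(-120 - 87)) = -(2 + (-95 - 105)*(-120 - 87) - 150) = -(2 - 200*(-207) - 150) = -(2 + 41400 - 150) = -1*41252 = -41252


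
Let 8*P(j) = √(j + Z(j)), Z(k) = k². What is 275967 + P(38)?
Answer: 275967 + √1482/8 ≈ 2.7597e+5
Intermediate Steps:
P(j) = √(j + j²)/8
275967 + P(38) = 275967 + √(38*(1 + 38))/8 = 275967 + √(38*39)/8 = 275967 + √1482/8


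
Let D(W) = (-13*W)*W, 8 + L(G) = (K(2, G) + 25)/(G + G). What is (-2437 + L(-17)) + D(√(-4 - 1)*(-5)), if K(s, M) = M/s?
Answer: -55793/68 ≈ -820.49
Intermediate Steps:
L(G) = -8 + (25 + G/2)/(2*G) (L(G) = -8 + (G/2 + 25)/(G + G) = -8 + (G*(½) + 25)/((2*G)) = -8 + (G/2 + 25)*(1/(2*G)) = -8 + (25 + G/2)*(1/(2*G)) = -8 + (25 + G/2)/(2*G))
D(W) = -13*W²
(-2437 + L(-17)) + D(√(-4 - 1)*(-5)) = (-2437 + (¼)*(50 - 31*(-17))/(-17)) - 13*(√(-4 - 1)*(-5))² = (-2437 + (¼)*(-1/17)*(50 + 527)) - 13*(√(-5)*(-5))² = (-2437 + (¼)*(-1/17)*577) - 13*((I*√5)*(-5))² = (-2437 - 577/68) - 13*(-5*I*√5)² = -166293/68 - 13*(-125) = -166293/68 + 1625 = -55793/68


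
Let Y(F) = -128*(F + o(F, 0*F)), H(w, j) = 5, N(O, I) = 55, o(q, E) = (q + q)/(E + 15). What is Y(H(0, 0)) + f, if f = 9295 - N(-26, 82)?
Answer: 25544/3 ≈ 8514.7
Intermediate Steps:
o(q, E) = 2*q/(15 + E) (o(q, E) = (2*q)/(15 + E) = 2*q/(15 + E))
f = 9240 (f = 9295 - 1*55 = 9295 - 55 = 9240)
Y(F) = -2176*F/15 (Y(F) = -128*(F + 2*F/(15 + 0*F)) = -128*(F + 2*F/(15 + 0)) = -128*(F + 2*F/15) = -2176*F/15)
Y(H(0, 0)) + f = -2176/15*5 + 9240 = -2176/3 + 9240 = 25544/3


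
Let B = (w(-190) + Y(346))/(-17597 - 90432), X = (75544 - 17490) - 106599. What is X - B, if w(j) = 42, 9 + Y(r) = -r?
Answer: -5244268118/108029 ≈ -48545.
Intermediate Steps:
Y(r) = -9 - r
X = -48545 (X = 58054 - 106599 = -48545)
B = 313/108029 (B = (42 + (-9 - 1*346))/(-17597 - 90432) = (42 + (-9 - 346))/(-108029) = (42 - 355)*(-1/108029) = -313*(-1/108029) = 313/108029 ≈ 0.0028974)
X - B = -48545 - 1*313/108029 = -48545 - 313/108029 = -5244268118/108029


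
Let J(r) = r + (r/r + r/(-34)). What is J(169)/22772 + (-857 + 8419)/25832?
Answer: 749975841/2500046792 ≈ 0.29998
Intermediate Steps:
J(r) = 1 + 33*r/34 (J(r) = r + (1 + r*(-1/34)) = r + (1 - r/34) = 1 + 33*r/34)
J(169)/22772 + (-857 + 8419)/25832 = (1 + (33/34)*169)/22772 + (-857 + 8419)/25832 = (1 + 5577/34)*(1/22772) + 7562*(1/25832) = (5611/34)*(1/22772) + 3781/12916 = 5611/774248 + 3781/12916 = 749975841/2500046792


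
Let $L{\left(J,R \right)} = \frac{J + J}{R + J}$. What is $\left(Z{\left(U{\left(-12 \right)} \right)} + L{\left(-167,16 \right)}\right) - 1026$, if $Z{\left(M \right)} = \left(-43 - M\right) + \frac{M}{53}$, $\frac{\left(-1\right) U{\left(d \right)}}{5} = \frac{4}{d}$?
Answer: $- \frac{25651775}{24009} \approx -1068.4$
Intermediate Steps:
$U{\left(d \right)} = - \frac{20}{d}$ ($U{\left(d \right)} = - 5 \frac{4}{d} = - \frac{20}{d}$)
$L{\left(J,R \right)} = \frac{2 J}{J + R}$
$Z{\left(M \right)} = -43 - \frac{52 M}{53}$ ($Z{\left(M \right)} = \left(-43 - M\right) + M \frac{1}{53} = \left(-43 - M\right) + \frac{M}{53} = -43 - \frac{52 M}{53}$)
$\left(Z{\left(U{\left(-12 \right)} \right)} + L{\left(-167,16 \right)}\right) - 1026 = \left(\left(-43 - \frac{52 \left(- \frac{20}{-12}\right)}{53}\right) + 2 \left(-167\right) \frac{1}{-167 + 16}\right) - 1026 = \left(\left(-43 - \frac{52 \left(\left(-20\right) \left(- \frac{1}{12}\right)\right)}{53}\right) + 2 \left(-167\right) \frac{1}{-151}\right) - 1026 = \left(\left(-43 - \frac{260}{159}\right) + 2 \left(-167\right) \left(- \frac{1}{151}\right)\right) - 1026 = \left(\left(-43 - \frac{260}{159}\right) + \frac{334}{151}\right) - 1026 = \left(- \frac{7097}{159} + \frac{334}{151}\right) - 1026 = - \frac{1018541}{24009} - 1026 = - \frac{25651775}{24009}$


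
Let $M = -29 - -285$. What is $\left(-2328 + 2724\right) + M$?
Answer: $652$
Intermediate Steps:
$M = 256$ ($M = -29 + 285 = 256$)
$\left(-2328 + 2724\right) + M = \left(-2328 + 2724\right) + 256 = 396 + 256 = 652$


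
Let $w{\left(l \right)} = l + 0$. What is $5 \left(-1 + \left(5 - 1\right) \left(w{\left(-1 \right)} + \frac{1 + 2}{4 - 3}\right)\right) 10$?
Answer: $350$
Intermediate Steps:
$w{\left(l \right)} = l$
$5 \left(-1 + \left(5 - 1\right) \left(w{\left(-1 \right)} + \frac{1 + 2}{4 - 3}\right)\right) 10 = 5 \left(-1 + \left(5 - 1\right) \left(-1 + \frac{1 + 2}{4 - 3}\right)\right) 10 = 5 \left(-1 + 4 \left(-1 + \frac{3}{1}\right)\right) 10 = 5 \left(-1 + 4 \left(-1 + 3 \cdot 1\right)\right) 10 = 5 \left(-1 + 4 \left(-1 + 3\right)\right) 10 = 5 \left(-1 + 4 \cdot 2\right) 10 = 5 \left(-1 + 8\right) 10 = 5 \cdot 7 \cdot 10 = 35 \cdot 10 = 350$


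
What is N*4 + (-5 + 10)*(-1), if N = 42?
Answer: 163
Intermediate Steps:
N*4 + (-5 + 10)*(-1) = 42*4 + (-5 + 10)*(-1) = 168 + 5*(-1) = 168 - 5 = 163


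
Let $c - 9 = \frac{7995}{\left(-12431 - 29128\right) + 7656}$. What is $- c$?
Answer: $- \frac{99044}{11301} \approx -8.7642$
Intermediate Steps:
$c = \frac{99044}{11301}$ ($c = 9 + \frac{7995}{\left(-12431 - 29128\right) + 7656} = 9 + \frac{7995}{-41559 + 7656} = 9 + \frac{7995}{-33903} = 9 + 7995 \left(- \frac{1}{33903}\right) = 9 - \frac{2665}{11301} = \frac{99044}{11301} \approx 8.7642$)
$- c = \left(-1\right) \frac{99044}{11301} = - \frac{99044}{11301}$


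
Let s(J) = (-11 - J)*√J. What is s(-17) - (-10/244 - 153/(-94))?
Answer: -4549/2867 + 6*I*√17 ≈ -1.5867 + 24.739*I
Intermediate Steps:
s(J) = √J*(-11 - J)
s(-17) - (-10/244 - 153/(-94)) = √(-17)*(-11 - 1*(-17)) - (-10/244 - 153/(-94)) = (I*√17)*(-11 + 17) - (-10*1/244 - 153*(-1/94)) = (I*√17)*6 - (-5/122 + 153/94) = 6*I*√17 - 1*4549/2867 = 6*I*√17 - 4549/2867 = -4549/2867 + 6*I*√17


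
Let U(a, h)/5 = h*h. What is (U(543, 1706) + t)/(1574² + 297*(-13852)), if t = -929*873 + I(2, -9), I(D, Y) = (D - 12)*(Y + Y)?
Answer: -13741343/1636568 ≈ -8.3964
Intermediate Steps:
U(a, h) = 5*h² (U(a, h) = 5*(h*h) = 5*h²)
I(D, Y) = 2*Y*(-12 + D) (I(D, Y) = (-12 + D)*(2*Y) = 2*Y*(-12 + D))
t = -810837 (t = -929*873 + 2*(-9)*(-12 + 2) = -811017 + 2*(-9)*(-10) = -811017 + 180 = -810837)
(U(543, 1706) + t)/(1574² + 297*(-13852)) = (5*1706² - 810837)/(1574² + 297*(-13852)) = (5*2910436 - 810837)/(2477476 - 4114044) = (14552180 - 810837)/(-1636568) = 13741343*(-1/1636568) = -13741343/1636568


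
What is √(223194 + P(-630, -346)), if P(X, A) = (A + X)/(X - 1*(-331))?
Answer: √19954058618/299 ≈ 472.44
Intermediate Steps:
P(X, A) = (A + X)/(331 + X) (P(X, A) = (A + X)/(X + 331) = (A + X)/(331 + X))
√(223194 + P(-630, -346)) = √(223194 + (-346 - 630)/(331 - 630)) = √(223194 - 976/(-299)) = √(223194 - 1/299*(-976)) = √(223194 + 976/299) = √(66735982/299) = √19954058618/299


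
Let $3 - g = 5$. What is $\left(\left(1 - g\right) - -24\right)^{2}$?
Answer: $729$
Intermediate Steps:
$g = -2$ ($g = 3 - 5 = -2$)
$\left(\left(1 - g\right) - -24\right)^{2} = \left(\left(1 - -2\right) - -24\right)^{2} = \left(\left(1 + 2\right) + 24\right)^{2} = \left(3 + 24\right)^{2} = 27^{2} = 729$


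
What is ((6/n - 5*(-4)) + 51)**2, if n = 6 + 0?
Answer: 5184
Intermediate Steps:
n = 6
((6/n - 5*(-4)) + 51)**2 = ((6/6 - 5*(-4)) + 51)**2 = ((6*(1/6) + 20) + 51)**2 = ((1 + 20) + 51)**2 = (21 + 51)**2 = 72**2 = 5184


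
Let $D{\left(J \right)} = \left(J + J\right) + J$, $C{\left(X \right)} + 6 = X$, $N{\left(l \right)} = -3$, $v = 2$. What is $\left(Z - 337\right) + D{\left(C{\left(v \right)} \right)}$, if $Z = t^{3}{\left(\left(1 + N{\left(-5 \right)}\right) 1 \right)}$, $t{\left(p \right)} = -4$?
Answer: $-413$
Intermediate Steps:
$C{\left(X \right)} = -6 + X$
$D{\left(J \right)} = 3 J$ ($D{\left(J \right)} = 2 J + J = 3 J$)
$Z = -64$ ($Z = \left(-4\right)^{3} = -64$)
$\left(Z - 337\right) + D{\left(C{\left(v \right)} \right)} = \left(-64 - 337\right) + 3 \left(-6 + 2\right) = -401 + 3 \left(-4\right) = -401 - 12 = -413$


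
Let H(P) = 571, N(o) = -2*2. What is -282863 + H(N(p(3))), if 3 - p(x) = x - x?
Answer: -282292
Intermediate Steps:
p(x) = 3 (p(x) = 3 - (x - x) = 3 - 1*0 = 3 + 0 = 3)
N(o) = -4
-282863 + H(N(p(3))) = -282863 + 571 = -282292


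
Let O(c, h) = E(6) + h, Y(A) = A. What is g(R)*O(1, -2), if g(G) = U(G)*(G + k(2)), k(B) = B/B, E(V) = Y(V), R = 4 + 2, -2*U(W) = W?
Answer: -84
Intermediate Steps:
U(W) = -W/2
R = 6
E(V) = V
k(B) = 1
O(c, h) = 6 + h
g(G) = -G*(1 + G)/2 (g(G) = (-G/2)*(G + 1) = (-G/2)*(1 + G) = -G*(1 + G)/2)
g(R)*O(1, -2) = (-1/2*6*(1 + 6))*(6 - 2) = -1/2*6*7*4 = -21*4 = -84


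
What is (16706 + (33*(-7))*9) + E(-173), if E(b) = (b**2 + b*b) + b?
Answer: 74312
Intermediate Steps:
E(b) = b + 2*b**2 (E(b) = (b**2 + b**2) + b = 2*b**2 + b = b + 2*b**2)
(16706 + (33*(-7))*9) + E(-173) = (16706 + (33*(-7))*9) - 173*(1 + 2*(-173)) = (16706 - 231*9) - 173*(1 - 346) = (16706 - 2079) - 173*(-345) = 14627 + 59685 = 74312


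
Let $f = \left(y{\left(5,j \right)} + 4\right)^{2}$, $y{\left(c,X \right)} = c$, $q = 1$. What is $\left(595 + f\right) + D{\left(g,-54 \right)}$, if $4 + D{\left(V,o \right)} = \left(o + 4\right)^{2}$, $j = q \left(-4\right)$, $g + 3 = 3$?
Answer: $3172$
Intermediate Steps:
$g = 0$ ($g = -3 + 3 = 0$)
$j = -4$ ($j = 1 \left(-4\right) = -4$)
$D{\left(V,o \right)} = -4 + \left(4 + o\right)^{2}$ ($D{\left(V,o \right)} = -4 + \left(o + 4\right)^{2} = -4 + \left(4 + o\right)^{2}$)
$f = 81$ ($f = \left(5 + 4\right)^{2} = 9^{2} = 81$)
$\left(595 + f\right) + D{\left(g,-54 \right)} = \left(595 + 81\right) - \left(4 - \left(4 - 54\right)^{2}\right) = 676 - \left(4 - \left(-50\right)^{2}\right) = 676 + \left(-4 + 2500\right) = 676 + 2496 = 3172$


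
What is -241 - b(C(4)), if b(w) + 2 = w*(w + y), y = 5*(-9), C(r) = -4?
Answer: -435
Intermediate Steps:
y = -45
b(w) = -2 + w*(-45 + w) (b(w) = -2 + w*(w - 45) = -2 + w*(-45 + w))
-241 - b(C(4)) = -241 - (-2 + (-4)² - 45*(-4)) = -241 - (-2 + 16 + 180) = -241 - 1*194 = -241 - 194 = -435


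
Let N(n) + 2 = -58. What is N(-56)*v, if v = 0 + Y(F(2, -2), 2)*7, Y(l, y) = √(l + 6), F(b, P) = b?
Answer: -840*√2 ≈ -1187.9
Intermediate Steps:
N(n) = -60 (N(n) = -2 - 58 = -60)
Y(l, y) = √(6 + l)
v = 14*√2 (v = 0 + √(6 + 2)*7 = 0 + √8*7 = 0 + (2*√2)*7 = 0 + 14*√2 = 14*√2 ≈ 19.799)
N(-56)*v = -840*√2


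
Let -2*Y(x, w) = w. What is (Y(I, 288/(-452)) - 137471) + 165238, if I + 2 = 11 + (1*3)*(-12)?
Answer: 3137707/113 ≈ 27767.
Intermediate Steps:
I = -27 (I = -2 + (11 + (1*3)*(-12)) = -2 + (11 + 3*(-12)) = -2 + (11 - 36) = -2 - 25 = -27)
Y(x, w) = -w/2
(Y(I, 288/(-452)) - 137471) + 165238 = (-144/(-452) - 137471) + 165238 = (-144*(-1)/452 - 137471) + 165238 = (-1/2*(-72/113) - 137471) + 165238 = (36/113 - 137471) + 165238 = -15534187/113 + 165238 = 3137707/113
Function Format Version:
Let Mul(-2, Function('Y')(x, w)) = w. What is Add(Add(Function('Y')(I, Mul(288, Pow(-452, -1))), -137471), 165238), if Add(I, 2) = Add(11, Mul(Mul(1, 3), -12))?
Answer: Rational(3137707, 113) ≈ 27767.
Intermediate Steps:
I = -27 (I = Add(-2, Add(11, Mul(Mul(1, 3), -12))) = Add(-2, Add(11, Mul(3, -12))) = Add(-2, Add(11, -36)) = Add(-2, -25) = -27)
Function('Y')(x, w) = Mul(Rational(-1, 2), w)
Add(Add(Function('Y')(I, Mul(288, Pow(-452, -1))), -137471), 165238) = Add(Add(Mul(Rational(-1, 2), Mul(288, Pow(-452, -1))), -137471), 165238) = Add(Add(Mul(Rational(-1, 2), Mul(288, Rational(-1, 452))), -137471), 165238) = Add(Add(Mul(Rational(-1, 2), Rational(-72, 113)), -137471), 165238) = Add(Add(Rational(36, 113), -137471), 165238) = Add(Rational(-15534187, 113), 165238) = Rational(3137707, 113)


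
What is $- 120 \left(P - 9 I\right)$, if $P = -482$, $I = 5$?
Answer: $63240$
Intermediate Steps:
$- 120 \left(P - 9 I\right) = - 120 \left(-482 - 45\right) = \left(-120\right) \left(-527\right) = 63240$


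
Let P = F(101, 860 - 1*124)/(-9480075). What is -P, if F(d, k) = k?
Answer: 736/9480075 ≈ 7.7637e-5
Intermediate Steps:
P = -736/9480075 (P = (860 - 1*124)/(-9480075) = (860 - 124)*(-1/9480075) = 736*(-1/9480075) = -736/9480075 ≈ -7.7637e-5)
-P = -1*(-736/9480075) = 736/9480075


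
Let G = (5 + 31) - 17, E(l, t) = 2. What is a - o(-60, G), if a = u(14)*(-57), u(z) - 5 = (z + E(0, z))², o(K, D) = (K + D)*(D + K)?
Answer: -16558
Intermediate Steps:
G = 19 (G = 36 - 17 = 19)
o(K, D) = (D + K)² (o(K, D) = (D + K)*(D + K) = (D + K)²)
u(z) = 5 + (2 + z)² (u(z) = 5 + (z + 2)² = 5 + (2 + z)²)
a = -14877 (a = (5 + (2 + 14)²)*(-57) = (5 + 16²)*(-57) = (5 + 256)*(-57) = 261*(-57) = -14877)
a - o(-60, G) = -14877 - (19 - 60)² = -14877 - 1*(-41)² = -14877 - 1*1681 = -14877 - 1681 = -16558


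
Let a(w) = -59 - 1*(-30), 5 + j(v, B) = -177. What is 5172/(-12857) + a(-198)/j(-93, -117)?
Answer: -43727/179998 ≈ -0.24293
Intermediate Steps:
j(v, B) = -182 (j(v, B) = -5 - 177 = -182)
a(w) = -29 (a(w) = -59 + 30 = -29)
5172/(-12857) + a(-198)/j(-93, -117) = 5172/(-12857) - 29/(-182) = 5172*(-1/12857) - 29*(-1/182) = -5172/12857 + 29/182 = -43727/179998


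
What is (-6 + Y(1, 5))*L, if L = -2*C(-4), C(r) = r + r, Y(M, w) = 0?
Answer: -96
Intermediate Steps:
C(r) = 2*r
L = 16 (L = -4*(-4) = -2*(-8) = 16)
(-6 + Y(1, 5))*L = (-6 + 0)*16 = -6*16 = -96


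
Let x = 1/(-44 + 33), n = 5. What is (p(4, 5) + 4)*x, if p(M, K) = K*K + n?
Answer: -34/11 ≈ -3.0909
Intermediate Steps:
x = -1/11 (x = 1/(-11) = -1/11 ≈ -0.090909)
p(M, K) = 5 + K**2 (p(M, K) = K*K + 5 = K**2 + 5 = 5 + K**2)
(p(4, 5) + 4)*x = ((5 + 5**2) + 4)*(-1/11) = ((5 + 25) + 4)*(-1/11) = (30 + 4)*(-1/11) = 34*(-1/11) = -34/11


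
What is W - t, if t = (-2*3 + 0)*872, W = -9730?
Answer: -4498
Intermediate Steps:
t = -5232 (t = (-6 + 0)*872 = -6*872 = -5232)
W - t = -9730 - 1*(-5232) = -9730 + 5232 = -4498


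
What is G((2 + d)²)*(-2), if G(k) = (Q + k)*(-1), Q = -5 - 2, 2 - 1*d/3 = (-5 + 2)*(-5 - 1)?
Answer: 4218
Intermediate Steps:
d = -48 (d = 6 - 3*(-5 + 2)*(-5 - 1) = 6 - (-9)*(-6) = 6 - 3*18 = 6 - 54 = -48)
Q = -7
G(k) = 7 - k (G(k) = (-7 + k)*(-1) = 7 - k)
G((2 + d)²)*(-2) = (7 - (2 - 48)²)*(-2) = (7 - 1*(-46)²)*(-2) = (7 - 1*2116)*(-2) = (7 - 2116)*(-2) = -2109*(-2) = 4218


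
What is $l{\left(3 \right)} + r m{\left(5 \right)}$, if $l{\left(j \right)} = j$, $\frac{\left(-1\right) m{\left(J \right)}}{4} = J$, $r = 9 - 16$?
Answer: $143$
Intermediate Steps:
$r = -7$
$m{\left(J \right)} = - 4 J$
$l{\left(3 \right)} + r m{\left(5 \right)} = 3 - 7 \left(\left(-4\right) 5\right) = 3 - -140 = 3 + 140 = 143$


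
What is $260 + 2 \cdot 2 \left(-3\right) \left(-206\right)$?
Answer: $2732$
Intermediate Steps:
$260 + 2 \cdot 2 \left(-3\right) \left(-206\right) = 260 + 4 \left(-3\right) \left(-206\right) = 260 - -2472 = 260 + 2472 = 2732$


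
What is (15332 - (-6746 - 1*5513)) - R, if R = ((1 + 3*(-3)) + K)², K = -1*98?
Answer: 16355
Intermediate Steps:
K = -98
R = 11236 (R = ((1 + 3*(-3)) - 98)² = ((1 - 9) - 98)² = (-8 - 98)² = (-106)² = 11236)
(15332 - (-6746 - 1*5513)) - R = (15332 - (-6746 - 1*5513)) - 1*11236 = (15332 - (-6746 - 5513)) - 11236 = (15332 - 1*(-12259)) - 11236 = (15332 + 12259) - 11236 = 27591 - 11236 = 16355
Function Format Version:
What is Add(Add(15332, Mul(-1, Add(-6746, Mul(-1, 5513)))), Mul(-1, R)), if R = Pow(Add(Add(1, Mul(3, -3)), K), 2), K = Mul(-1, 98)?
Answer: 16355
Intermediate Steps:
K = -98
R = 11236 (R = Pow(Add(Add(1, Mul(3, -3)), -98), 2) = Pow(Add(Add(1, -9), -98), 2) = Pow(Add(-8, -98), 2) = Pow(-106, 2) = 11236)
Add(Add(15332, Mul(-1, Add(-6746, Mul(-1, 5513)))), Mul(-1, R)) = Add(Add(15332, Mul(-1, Add(-6746, Mul(-1, 5513)))), Mul(-1, 11236)) = Add(Add(15332, Mul(-1, Add(-6746, -5513))), -11236) = Add(Add(15332, Mul(-1, -12259)), -11236) = Add(Add(15332, 12259), -11236) = Add(27591, -11236) = 16355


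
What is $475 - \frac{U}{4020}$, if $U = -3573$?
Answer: $\frac{637691}{1340} \approx 475.89$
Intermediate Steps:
$475 - \frac{U}{4020} = 475 - - \frac{3573}{4020} = 475 - \left(-3573\right) \frac{1}{4020} = 475 - - \frac{1191}{1340} = 475 + \frac{1191}{1340} = \frac{637691}{1340}$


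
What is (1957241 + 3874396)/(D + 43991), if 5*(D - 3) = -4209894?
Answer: -29158185/3989924 ≈ -7.3080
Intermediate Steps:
D = -4209879/5 (D = 3 + (⅕)*(-4209894) = 3 - 4209894/5 = -4209879/5 ≈ -8.4198e+5)
(1957241 + 3874396)/(D + 43991) = (1957241 + 3874396)/(-4209879/5 + 43991) = 5831637/(-3989924/5) = 5831637*(-5/3989924) = -29158185/3989924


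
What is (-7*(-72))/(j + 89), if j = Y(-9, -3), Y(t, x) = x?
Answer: 252/43 ≈ 5.8605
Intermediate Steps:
j = -3
(-7*(-72))/(j + 89) = (-7*(-72))/(-3 + 89) = 504/86 = (1/86)*504 = 252/43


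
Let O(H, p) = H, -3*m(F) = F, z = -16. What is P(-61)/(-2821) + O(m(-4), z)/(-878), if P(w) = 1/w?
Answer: -342845/226630677 ≈ -0.0015128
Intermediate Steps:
m(F) = -F/3
P(-61)/(-2821) + O(m(-4), z)/(-878) = 1/(-61*(-2821)) - 1/3*(-4)/(-878) = -1/61*(-1/2821) + (4/3)*(-1/878) = 1/172081 - 2/1317 = -342845/226630677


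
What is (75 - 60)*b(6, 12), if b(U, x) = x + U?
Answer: 270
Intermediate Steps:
b(U, x) = U + x
(75 - 60)*b(6, 12) = (75 - 60)*(6 + 12) = 15*18 = 270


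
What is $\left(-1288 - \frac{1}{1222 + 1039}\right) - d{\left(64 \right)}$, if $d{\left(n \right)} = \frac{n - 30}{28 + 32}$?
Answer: $- \frac{87403507}{67830} \approx -1288.6$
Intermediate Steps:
$d{\left(n \right)} = - \frac{1}{2} + \frac{n}{60}$ ($d{\left(n \right)} = \frac{-30 + n}{60} = \left(-30 + n\right) \frac{1}{60} = - \frac{1}{2} + \frac{n}{60}$)
$\left(-1288 - \frac{1}{1222 + 1039}\right) - d{\left(64 \right)} = \left(-1288 - \frac{1}{1222 + 1039}\right) - \left(- \frac{1}{2} + \frac{1}{60} \cdot 64\right) = \left(-1288 - \frac{1}{2261}\right) - \left(- \frac{1}{2} + \frac{16}{15}\right) = \left(-1288 - \frac{1}{2261}\right) - \frac{17}{30} = - \frac{2912169}{2261} - \frac{17}{30} = - \frac{87403507}{67830}$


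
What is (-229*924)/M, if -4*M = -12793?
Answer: -76944/1163 ≈ -66.160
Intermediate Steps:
M = 12793/4 (M = -1/4*(-12793) = 12793/4 ≈ 3198.3)
(-229*924)/M = (-229*924)/(12793/4) = -1*211596*(4/12793) = -211596*4/12793 = -76944/1163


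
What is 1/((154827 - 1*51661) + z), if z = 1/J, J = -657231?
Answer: 657231/67803893345 ≈ 9.6931e-6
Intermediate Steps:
z = -1/657231 (z = 1/(-657231) = -1/657231 ≈ -1.5215e-6)
1/((154827 - 1*51661) + z) = 1/((154827 - 1*51661) - 1/657231) = 1/((154827 - 51661) - 1/657231) = 1/(103166 - 1/657231) = 1/(67803893345/657231) = 657231/67803893345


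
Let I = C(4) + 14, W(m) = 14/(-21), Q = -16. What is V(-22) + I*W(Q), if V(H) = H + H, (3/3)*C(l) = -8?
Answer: -48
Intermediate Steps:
C(l) = -8
V(H) = 2*H
W(m) = -⅔ (W(m) = 14*(-1/21) = -⅔)
I = 6 (I = -8 + 14 = 6)
V(-22) + I*W(Q) = 2*(-22) + 6*(-⅔) = -44 - 4 = -48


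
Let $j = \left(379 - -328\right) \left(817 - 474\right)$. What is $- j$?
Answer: $-242501$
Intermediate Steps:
$j = 242501$ ($j = \left(379 + 328\right) 343 = 707 \cdot 343 = 242501$)
$- j = \left(-1\right) 242501 = -242501$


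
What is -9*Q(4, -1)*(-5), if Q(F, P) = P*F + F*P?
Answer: -360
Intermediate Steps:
Q(F, P) = 2*F*P (Q(F, P) = F*P + F*P = 2*F*P)
-9*Q(4, -1)*(-5) = -9*(2*4*(-1))*(-5) = -9*(-8)*(-5) = -(-72)*(-5) = -1*360 = -360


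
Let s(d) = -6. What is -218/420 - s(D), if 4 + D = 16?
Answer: 1151/210 ≈ 5.4809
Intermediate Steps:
D = 12 (D = -4 + 16 = 12)
-218/420 - s(D) = -218/420 - 1*(-6) = -218*1/420 + 6 = -109/210 + 6 = 1151/210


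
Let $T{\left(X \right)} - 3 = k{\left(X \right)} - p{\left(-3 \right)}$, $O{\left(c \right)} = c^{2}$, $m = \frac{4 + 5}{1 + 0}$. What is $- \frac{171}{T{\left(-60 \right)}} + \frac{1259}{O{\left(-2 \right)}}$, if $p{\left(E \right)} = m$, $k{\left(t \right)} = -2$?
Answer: $\frac{2689}{8} \approx 336.13$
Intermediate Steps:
$m = 9$ ($m = \frac{9}{1} = 9 \cdot 1 = 9$)
$p{\left(E \right)} = 9$
$T{\left(X \right)} = -8$ ($T{\left(X \right)} = 3 - 11 = -8$)
$- \frac{171}{T{\left(-60 \right)}} + \frac{1259}{O{\left(-2 \right)}} = - \frac{171}{-8} + \frac{1259}{\left(-2\right)^{2}} = \left(-171\right) \left(- \frac{1}{8}\right) + \frac{1259}{4} = \frac{171}{8} + 1259 \cdot \frac{1}{4} = \frac{171}{8} + \frac{1259}{4} = \frac{2689}{8}$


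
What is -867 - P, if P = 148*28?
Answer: -5011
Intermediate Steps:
P = 4144
-867 - P = -867 - 1*4144 = -867 - 4144 = -5011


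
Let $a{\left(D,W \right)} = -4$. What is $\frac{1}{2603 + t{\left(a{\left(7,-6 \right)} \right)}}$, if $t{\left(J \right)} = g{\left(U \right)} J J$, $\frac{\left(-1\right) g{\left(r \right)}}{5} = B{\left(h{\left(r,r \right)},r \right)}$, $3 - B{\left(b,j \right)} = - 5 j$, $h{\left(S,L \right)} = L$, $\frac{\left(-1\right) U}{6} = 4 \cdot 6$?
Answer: $\frac{1}{59963} \approx 1.6677 \cdot 10^{-5}$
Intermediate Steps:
$U = -144$ ($U = - 6 \cdot 4 \cdot 6 = \left(-6\right) 24 = -144$)
$B{\left(b,j \right)} = 3 + 5 j$ ($B{\left(b,j \right)} = 3 - - 5 j = 3 + 5 j$)
$g{\left(r \right)} = -15 - 25 r$ ($g{\left(r \right)} = - 5 \left(3 + 5 r\right) = -15 - 25 r$)
$t{\left(J \right)} = 3585 J^{2}$ ($t{\left(J \right)} = \left(-15 - -3600\right) J J = \left(-15 + 3600\right) J^{2} = 3585 J^{2}$)
$\frac{1}{2603 + t{\left(a{\left(7,-6 \right)} \right)}} = \frac{1}{2603 + 3585 \left(-4\right)^{2}} = \frac{1}{2603 + 3585 \cdot 16} = \frac{1}{2603 + 57360} = \frac{1}{59963}$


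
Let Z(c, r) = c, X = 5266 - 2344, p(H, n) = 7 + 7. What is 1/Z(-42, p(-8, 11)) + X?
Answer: 122723/42 ≈ 2922.0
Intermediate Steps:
p(H, n) = 14
X = 2922
1/Z(-42, p(-8, 11)) + X = 1/(-42) + 2922 = -1/42 + 2922 = 122723/42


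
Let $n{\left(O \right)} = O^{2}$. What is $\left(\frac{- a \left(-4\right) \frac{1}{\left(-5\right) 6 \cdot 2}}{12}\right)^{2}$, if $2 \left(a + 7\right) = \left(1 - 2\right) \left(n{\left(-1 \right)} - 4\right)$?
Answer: $\frac{121}{129600} \approx 0.00093364$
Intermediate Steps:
$a = - \frac{11}{2}$ ($a = -7 + \frac{\left(1 - 2\right) \left(\left(-1\right)^{2} - 4\right)}{2} = -7 + \frac{\left(1 - 2\right) \left(1 - 4\right)}{2} = -7 + \frac{\left(-1\right) \left(-3\right)}{2} = -7 + \frac{1}{2} \cdot 3 = -7 + \frac{3}{2} = - \frac{11}{2} \approx -5.5$)
$\left(\frac{- a \left(-4\right) \frac{1}{\left(-5\right) 6 \cdot 2}}{12}\right)^{2} = \left(\frac{\left(-1\right) \left(- \frac{11}{2}\right) \left(-4\right) \frac{1}{\left(-5\right) 6 \cdot 2}}{12}\right)^{2} = \left(\frac{\frac{11}{2} \left(-4\right)}{\left(-30\right) 2} \cdot \frac{1}{12}\right)^{2} = \left(- \frac{22}{-60} \cdot \frac{1}{12}\right)^{2} = \left(\left(-22\right) \left(- \frac{1}{60}\right) \frac{1}{12}\right)^{2} = \left(\frac{11}{30} \cdot \frac{1}{12}\right)^{2} = \left(\frac{11}{360}\right)^{2} = \frac{121}{129600}$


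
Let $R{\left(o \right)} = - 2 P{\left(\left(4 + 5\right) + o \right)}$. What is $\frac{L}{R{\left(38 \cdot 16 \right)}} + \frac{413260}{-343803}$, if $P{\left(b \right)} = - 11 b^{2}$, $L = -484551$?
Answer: $- \frac{3627707882533}{2879404445874} \approx -1.2599$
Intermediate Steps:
$R{\left(o \right)} = 22 \left(9 + o\right)^{2}$ ($R{\left(o \right)} = - 2 \left(- 11 \left(\left(4 + 5\right) + o\right)^{2}\right) = - 2 \left(- 11 \left(9 + o\right)^{2}\right) = 22 \left(9 + o\right)^{2}$)
$\frac{L}{R{\left(38 \cdot 16 \right)}} + \frac{413260}{-343803} = - \frac{484551}{22 \left(9 + 38 \cdot 16\right)^{2}} + \frac{413260}{-343803} = - \frac{484551}{22 \left(9 + 608\right)^{2}} + 413260 \left(- \frac{1}{343803}\right) = - \frac{484551}{22 \cdot 617^{2}} - \frac{413260}{343803} = - \frac{484551}{22 \cdot 380689} - \frac{413260}{343803} = - \frac{484551}{8375158} - \frac{413260}{343803} = - \frac{3627707882533}{2879404445874}$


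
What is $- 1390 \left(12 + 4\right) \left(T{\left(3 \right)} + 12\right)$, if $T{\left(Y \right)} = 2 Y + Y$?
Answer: $-467040$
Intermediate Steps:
$T{\left(Y \right)} = 3 Y$
$- 1390 \left(12 + 4\right) \left(T{\left(3 \right)} + 12\right) = - 1390 \left(12 + 4\right) \left(3 \cdot 3 + 12\right) = - 1390 \cdot 16 \left(9 + 12\right) = - 1390 \cdot 16 \cdot 21 = \left(-1390\right) 336 = -467040$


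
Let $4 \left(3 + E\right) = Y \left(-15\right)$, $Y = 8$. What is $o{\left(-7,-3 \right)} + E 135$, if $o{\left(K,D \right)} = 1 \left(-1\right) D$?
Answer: $-4452$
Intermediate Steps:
$o{\left(K,D \right)} = - D$
$E = -33$ ($E = -3 + \frac{8 \left(-15\right)}{4} = -3 + \frac{1}{4} \left(-120\right) = -3 - 30 = -33$)
$o{\left(-7,-3 \right)} + E 135 = \left(-1\right) \left(-3\right) - 4455 = 3 - 4455 = -4452$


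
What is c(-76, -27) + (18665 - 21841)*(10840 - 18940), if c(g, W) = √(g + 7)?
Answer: 25725600 + I*√69 ≈ 2.5726e+7 + 8.3066*I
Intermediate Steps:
c(g, W) = √(7 + g)
c(-76, -27) + (18665 - 21841)*(10840 - 18940) = √(7 - 76) + (18665 - 21841)*(10840 - 18940) = √(-69) - 3176*(-8100) = I*√69 + 25725600 = 25725600 + I*√69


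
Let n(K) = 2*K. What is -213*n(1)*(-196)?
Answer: 83496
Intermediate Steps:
-213*n(1)*(-196) = -426*(-196) = 83496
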